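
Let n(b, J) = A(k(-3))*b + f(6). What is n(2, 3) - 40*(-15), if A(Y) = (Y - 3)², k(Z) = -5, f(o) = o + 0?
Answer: 734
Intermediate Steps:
f(o) = o
A(Y) = (-3 + Y)²
n(b, J) = 6 + 64*b (n(b, J) = (-3 - 5)²*b + 6 = (-8)²*b + 6 = 64*b + 6 = 6 + 64*b)
n(2, 3) - 40*(-15) = (6 + 64*2) - 40*(-15) = (6 + 128) + 600 = 134 + 600 = 734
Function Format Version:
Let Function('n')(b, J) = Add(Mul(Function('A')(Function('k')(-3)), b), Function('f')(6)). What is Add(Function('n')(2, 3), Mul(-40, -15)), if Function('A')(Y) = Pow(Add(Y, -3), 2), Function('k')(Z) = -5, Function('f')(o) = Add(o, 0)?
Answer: 734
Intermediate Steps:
Function('f')(o) = o
Function('A')(Y) = Pow(Add(-3, Y), 2)
Function('n')(b, J) = Add(6, Mul(64, b)) (Function('n')(b, J) = Add(Mul(Pow(Add(-3, -5), 2), b), 6) = Add(Mul(Pow(-8, 2), b), 6) = Add(Mul(64, b), 6) = Add(6, Mul(64, b)))
Add(Function('n')(2, 3), Mul(-40, -15)) = Add(Add(6, Mul(64, 2)), Mul(-40, -15)) = Add(Add(6, 128), 600) = Add(134, 600) = 734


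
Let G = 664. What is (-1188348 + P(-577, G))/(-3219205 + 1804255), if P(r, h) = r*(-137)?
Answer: 1109299/1414950 ≈ 0.78398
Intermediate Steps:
P(r, h) = -137*r
(-1188348 + P(-577, G))/(-3219205 + 1804255) = (-1188348 - 137*(-577))/(-3219205 + 1804255) = (-1188348 + 79049)/(-1414950) = -1109299*(-1/1414950) = 1109299/1414950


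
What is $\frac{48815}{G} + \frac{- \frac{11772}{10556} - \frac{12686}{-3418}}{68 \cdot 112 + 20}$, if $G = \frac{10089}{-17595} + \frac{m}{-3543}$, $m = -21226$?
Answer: $\frac{5822219856762462785015}{646159223153539186} \approx 9010.5$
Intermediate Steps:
$G = \frac{37525127}{6926565}$ ($G = \frac{10089}{-17595} - \frac{21226}{-3543} = 10089 \left(- \frac{1}{17595}\right) - - \frac{21226}{3543} = - \frac{1121}{1955} + \frac{21226}{3543} = \frac{37525127}{6926565} \approx 5.4176$)
$\frac{48815}{G} + \frac{- \frac{11772}{10556} - \frac{12686}{-3418}}{68 \cdot 112 + 20} = \frac{48815}{\frac{37525127}{6926565}} + \frac{- \frac{11772}{10556} - \frac{12686}{-3418}}{68 \cdot 112 + 20} = 48815 \cdot \frac{6926565}{37525127} + \frac{\left(-11772\right) \frac{1}{10556} - - \frac{6343}{1709}}{7616 + 20} = \frac{338120270475}{37525127} + \frac{- \frac{2943}{2639} + \frac{6343}{1709}}{7636} = \frac{338120270475}{37525127} + \frac{11709590}{4510051} \cdot \frac{1}{7636} = \frac{338120270475}{37525127} + \frac{5854795}{17219374718} = \frac{5822219856762462785015}{646159223153539186}$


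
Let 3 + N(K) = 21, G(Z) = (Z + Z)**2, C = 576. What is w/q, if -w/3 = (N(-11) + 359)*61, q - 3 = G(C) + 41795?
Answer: -68991/1368902 ≈ -0.050399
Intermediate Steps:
G(Z) = 4*Z**2 (G(Z) = (2*Z)**2 = 4*Z**2)
N(K) = 18 (N(K) = -3 + 21 = 18)
q = 1368902 (q = 3 + (4*576**2 + 41795) = 3 + (4*331776 + 41795) = 3 + (1327104 + 41795) = 3 + 1368899 = 1368902)
w = -68991 (w = -3*(18 + 359)*61 = -1131*61 = -3*22997 = -68991)
w/q = -68991/1368902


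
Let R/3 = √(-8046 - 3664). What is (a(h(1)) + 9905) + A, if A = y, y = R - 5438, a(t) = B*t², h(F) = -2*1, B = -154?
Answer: 3851 + 3*I*√11710 ≈ 3851.0 + 324.64*I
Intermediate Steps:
R = 3*I*√11710 (R = 3*√(-8046 - 3664) = 3*√(-11710) = 3*(I*√11710) = 3*I*√11710 ≈ 324.64*I)
h(F) = -2
a(t) = -154*t²
y = -5438 + 3*I*√11710 (y = 3*I*√11710 - 5438 = -5438 + 3*I*√11710 ≈ -5438.0 + 324.64*I)
A = -5438 + 3*I*√11710 ≈ -5438.0 + 324.64*I
(a(h(1)) + 9905) + A = (-154*(-2)² + 9905) + (-5438 + 3*I*√11710) = (-154*4 + 9905) + (-5438 + 3*I*√11710) = (-616 + 9905) + (-5438 + 3*I*√11710) = 9289 + (-5438 + 3*I*√11710) = 3851 + 3*I*√11710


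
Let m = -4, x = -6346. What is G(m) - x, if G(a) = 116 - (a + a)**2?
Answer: 6398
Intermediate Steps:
G(a) = 116 - 4*a**2 (G(a) = 116 - (2*a)**2 = 116 - 4*a**2)
G(m) - x = (116 - 4*(-4)**2) - 1*(-6346) = (116 - 4*16) + 6346 = (116 - 64) + 6346 = 52 + 6346 = 6398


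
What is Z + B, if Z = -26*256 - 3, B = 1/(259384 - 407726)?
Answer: -987809379/148342 ≈ -6659.0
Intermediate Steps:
B = -1/148342 (B = 1/(-148342) = -1/148342 ≈ -6.7412e-6)
Z = -6659 (Z = -6656 - 3 = -6659)
Z + B = -6659 - 1/148342 = -987809379/148342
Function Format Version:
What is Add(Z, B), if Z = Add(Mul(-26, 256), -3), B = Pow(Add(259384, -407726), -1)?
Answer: Rational(-987809379, 148342) ≈ -6659.0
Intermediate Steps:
B = Rational(-1, 148342) (B = Pow(-148342, -1) = Rational(-1, 148342) ≈ -6.7412e-6)
Z = -6659 (Z = Add(-6656, -3) = -6659)
Add(Z, B) = Add(-6659, Rational(-1, 148342)) = Rational(-987809379, 148342)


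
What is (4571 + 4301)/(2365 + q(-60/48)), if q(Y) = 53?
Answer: 4436/1209 ≈ 3.6691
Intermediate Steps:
(4571 + 4301)/(2365 + q(-60/48)) = (4571 + 4301)/(2365 + 53) = 8872/2418 = 8872*(1/2418) = 4436/1209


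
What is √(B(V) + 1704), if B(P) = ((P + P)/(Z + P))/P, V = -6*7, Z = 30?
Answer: √61338/6 ≈ 41.278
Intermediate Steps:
V = -42
B(P) = 2/(30 + P) (B(P) = ((P + P)/(30 + P))/P = ((2*P)/(30 + P))/P = (2*P/(30 + P))/P = 2/(30 + P))
√(B(V) + 1704) = √(2/(30 - 42) + 1704) = √(2/(-12) + 1704) = √(2*(-1/12) + 1704) = √(-⅙ + 1704) = √(10223/6) = √61338/6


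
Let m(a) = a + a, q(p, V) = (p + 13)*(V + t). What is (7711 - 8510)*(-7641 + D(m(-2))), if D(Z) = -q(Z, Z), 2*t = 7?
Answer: 12203127/2 ≈ 6.1016e+6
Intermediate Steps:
t = 7/2 (t = (½)*7 = 7/2 ≈ 3.5000)
q(p, V) = (13 + p)*(7/2 + V) (q(p, V) = (p + 13)*(V + 7/2) = (13 + p)*(7/2 + V))
m(a) = 2*a
D(Z) = -91/2 - Z² - 33*Z/2 (D(Z) = -(91/2 + 13*Z + 7*Z/2 + Z*Z) = -(91/2 + 13*Z + 7*Z/2 + Z²) = -(91/2 + Z² + 33*Z/2) = -91/2 - Z² - 33*Z/2)
(7711 - 8510)*(-7641 + D(m(-2))) = (7711 - 8510)*(-7641 + (-91/2 - (2*(-2))² - 33*(-2))) = -799*(-7641 + (-91/2 - 1*(-4)² - 33/2*(-4))) = -799*(-7641 + (-91/2 - 1*16 + 66)) = -799*(-7641 + (-91/2 - 16 + 66)) = -799*(-7641 + 9/2) = -799*(-15273/2) = 12203127/2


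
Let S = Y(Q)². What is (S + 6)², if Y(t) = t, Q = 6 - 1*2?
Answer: 484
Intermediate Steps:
Q = 4 (Q = 6 - 2 = 4)
S = 16 (S = 4² = 16)
(S + 6)² = (16 + 6)² = 22² = 484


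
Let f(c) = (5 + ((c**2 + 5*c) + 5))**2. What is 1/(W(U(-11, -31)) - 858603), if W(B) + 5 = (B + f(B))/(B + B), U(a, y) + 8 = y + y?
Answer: -14/14099865 ≈ -9.9292e-7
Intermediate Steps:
f(c) = (10 + c**2 + 5*c)**2 (f(c) = (5 + (5 + c**2 + 5*c))**2 = (10 + c**2 + 5*c)**2)
U(a, y) = -8 + 2*y (U(a, y) = -8 + (y + y) = -8 + 2*y)
W(B) = -5 + (B + (10 + B**2 + 5*B)**2)/(2*B) (W(B) = -5 + (B + (10 + B**2 + 5*B)**2)/(B + B) = -5 + (B + (10 + B**2 + 5*B)**2)/((2*B)) = -5 + (B + (10 + B**2 + 5*B)**2)*(1/(2*B)) = -5 + (B + (10 + B**2 + 5*B)**2)/(2*B))
1/(W(U(-11, -31)) - 858603) = 1/(((10 + (-8 + 2*(-31))**2 + 5*(-8 + 2*(-31)))**2 - 9*(-8 + 2*(-31)))/(2*(-8 + 2*(-31))) - 858603) = 1/(((10 + (-8 - 62)**2 + 5*(-8 - 62))**2 - 9*(-8 - 62))/(2*(-8 - 62)) - 858603) = 1/((1/2)*((10 + (-70)**2 + 5*(-70))**2 - 9*(-70))/(-70) - 858603) = 1/((1/2)*(-1/70)*((10 + 4900 - 350)**2 + 630) - 858603) = 1/((1/2)*(-1/70)*(4560**2 + 630) - 858603) = 1/((1/2)*(-1/70)*(20793600 + 630) - 858603) = 1/((1/2)*(-1/70)*20794230 - 858603) = 1/(-2079423/14 - 858603) = 1/(-14099865/14) = -14/14099865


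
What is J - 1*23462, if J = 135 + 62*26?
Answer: -21715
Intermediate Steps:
J = 1747 (J = 135 + 1612 = 1747)
J - 1*23462 = 1747 - 1*23462 = 1747 - 23462 = -21715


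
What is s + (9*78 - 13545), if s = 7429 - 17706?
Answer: -23120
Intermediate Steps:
s = -10277
s + (9*78 - 13545) = -10277 + (9*78 - 13545) = -10277 + (702 - 13545) = -10277 - 12843 = -23120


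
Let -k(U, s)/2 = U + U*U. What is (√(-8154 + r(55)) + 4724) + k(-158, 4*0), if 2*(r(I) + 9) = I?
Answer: -44888 + I*√32542/2 ≈ -44888.0 + 90.197*I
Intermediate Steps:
r(I) = -9 + I/2
k(U, s) = -2*U - 2*U² (k(U, s) = -2*(U + U*U) = -2*(U + U²) = -2*U - 2*U²)
(√(-8154 + r(55)) + 4724) + k(-158, 4*0) = (√(-8154 + (-9 + (½)*55)) + 4724) - 2*(-158)*(1 - 158) = (√(-8154 + (-9 + 55/2)) + 4724) - 2*(-158)*(-157) = (√(-8154 + 37/2) + 4724) - 49612 = (√(-16271/2) + 4724) - 49612 = (I*√32542/2 + 4724) - 49612 = (4724 + I*√32542/2) - 49612 = -44888 + I*√32542/2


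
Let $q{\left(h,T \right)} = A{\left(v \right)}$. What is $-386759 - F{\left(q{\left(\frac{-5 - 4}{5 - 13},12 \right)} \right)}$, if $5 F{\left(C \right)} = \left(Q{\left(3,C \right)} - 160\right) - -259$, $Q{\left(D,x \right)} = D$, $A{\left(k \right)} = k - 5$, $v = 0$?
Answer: $- \frac{1933897}{5} \approx -3.8678 \cdot 10^{5}$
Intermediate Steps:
$A{\left(k \right)} = -5 + k$
$q{\left(h,T \right)} = -5$ ($q{\left(h,T \right)} = -5 + 0 = -5$)
$F{\left(C \right)} = \frac{102}{5}$ ($F{\left(C \right)} = \frac{\left(3 - 160\right) - -259}{5} = \frac{\left(3 - 160\right) + 259}{5} = \frac{-157 + 259}{5} = \frac{1}{5} \cdot 102 = \frac{102}{5}$)
$-386759 - F{\left(q{\left(\frac{-5 - 4}{5 - 13},12 \right)} \right)} = -386759 - \frac{102}{5} = - \frac{1933897}{5}$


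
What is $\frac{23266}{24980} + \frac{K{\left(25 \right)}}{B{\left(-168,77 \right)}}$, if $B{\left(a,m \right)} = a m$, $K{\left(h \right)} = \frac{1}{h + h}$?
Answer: $\frac{752421191}{807853200} \approx 0.93138$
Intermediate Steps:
$K{\left(h \right)} = \frac{1}{2 h}$
$\frac{23266}{24980} + \frac{K{\left(25 \right)}}{B{\left(-168,77 \right)}} = \frac{23266}{24980} + \frac{\frac{1}{2} \cdot \frac{1}{25}}{\left(-168\right) 77} = 23266 \cdot \frac{1}{24980} + \frac{\frac{1}{2} \cdot \frac{1}{25}}{-12936} = \frac{11633}{12490} + \frac{1}{50} \left(- \frac{1}{12936}\right) = \frac{11633}{12490} - \frac{1}{646800} = \frac{752421191}{807853200}$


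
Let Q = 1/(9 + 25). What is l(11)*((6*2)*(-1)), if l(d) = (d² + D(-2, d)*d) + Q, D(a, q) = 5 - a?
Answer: -40398/17 ≈ -2376.4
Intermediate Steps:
Q = 1/34 ≈ 0.029412
l(d) = 1/34 + d² + 7*d (l(d) = (d² + (5 - 1*(-2))*d) + 1/34 = (d² + (5 + 2)*d) + 1/34 = (d² + 7*d) + 1/34 = 1/34 + d² + 7*d)
l(11)*((6*2)*(-1)) = (1/34 + 11² + 7*11)*((6*2)*(-1)) = (1/34 + 121 + 77)*(12*(-1)) = (6733/34)*(-12) = -40398/17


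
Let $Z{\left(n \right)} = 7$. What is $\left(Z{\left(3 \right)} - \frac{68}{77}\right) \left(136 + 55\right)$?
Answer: $\frac{89961}{77} \approx 1168.3$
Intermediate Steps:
$\left(Z{\left(3 \right)} - \frac{68}{77}\right) \left(136 + 55\right) = \left(7 - \frac{68}{77}\right) \left(136 + 55\right) = \left(7 - \frac{68}{77}\right) 191 = \frac{471}{77} \cdot 191 = \frac{89961}{77}$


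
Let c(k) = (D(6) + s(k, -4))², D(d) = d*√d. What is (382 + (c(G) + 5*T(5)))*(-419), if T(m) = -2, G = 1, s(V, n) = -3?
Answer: -250143 + 15084*√6 ≈ -2.1320e+5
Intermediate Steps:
D(d) = d^(3/2)
c(k) = (-3 + 6*√6)² (c(k) = (6^(3/2) - 3)² = (6*√6 - 3)² = (-3 + 6*√6)²)
(382 + (c(G) + 5*T(5)))*(-419) = (382 + ((225 - 36*√6) + 5*(-2)))*(-419) = (382 + ((225 - 36*√6) - 10))*(-419) = (382 + (215 - 36*√6))*(-419) = (597 - 36*√6)*(-419) = -250143 + 15084*√6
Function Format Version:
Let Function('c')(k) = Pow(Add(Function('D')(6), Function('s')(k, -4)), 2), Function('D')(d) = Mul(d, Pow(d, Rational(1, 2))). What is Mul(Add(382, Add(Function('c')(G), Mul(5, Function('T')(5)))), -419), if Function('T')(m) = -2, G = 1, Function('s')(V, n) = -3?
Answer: Add(-250143, Mul(15084, Pow(6, Rational(1, 2)))) ≈ -2.1320e+5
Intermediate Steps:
Function('D')(d) = Pow(d, Rational(3, 2))
Function('c')(k) = Pow(Add(-3, Mul(6, Pow(6, Rational(1, 2)))), 2) (Function('c')(k) = Pow(Add(Pow(6, Rational(3, 2)), -3), 2) = Pow(Add(Mul(6, Pow(6, Rational(1, 2))), -3), 2) = Pow(Add(-3, Mul(6, Pow(6, Rational(1, 2)))), 2))
Mul(Add(382, Add(Function('c')(G), Mul(5, Function('T')(5)))), -419) = Mul(Add(382, Add(Add(225, Mul(-36, Pow(6, Rational(1, 2)))), Mul(5, -2))), -419) = Mul(Add(382, Add(Add(225, Mul(-36, Pow(6, Rational(1, 2)))), -10)), -419) = Mul(Add(382, Add(215, Mul(-36, Pow(6, Rational(1, 2))))), -419) = Mul(Add(597, Mul(-36, Pow(6, Rational(1, 2)))), -419) = Add(-250143, Mul(15084, Pow(6, Rational(1, 2))))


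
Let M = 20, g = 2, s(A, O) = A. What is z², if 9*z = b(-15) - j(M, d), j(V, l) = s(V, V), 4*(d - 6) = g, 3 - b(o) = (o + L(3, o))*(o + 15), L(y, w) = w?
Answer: 289/81 ≈ 3.5679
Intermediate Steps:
b(o) = 3 - 2*o*(15 + o) (b(o) = 3 - (o + o)*(o + 15) = 3 - 2*o*(15 + o))
d = 13/2 (d = 6 + (¼)*2 = 6 + ½ = 13/2 ≈ 6.5000)
j(V, l) = V
z = -17/9 (z = ((3 - 30*(-15) - 2*(-15)²) - 1*20)/9 = ((3 + 450 - 2*225) - 20)/9 = ((3 + 450 - 450) - 20)/9 = (3 - 20)/9 = (⅑)*(-17) = -17/9 ≈ -1.8889)
z² = (-17/9)² = 289/81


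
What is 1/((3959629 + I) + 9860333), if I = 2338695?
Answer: 1/16158657 ≈ 6.1886e-8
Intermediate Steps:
1/((3959629 + I) + 9860333) = 1/((3959629 + 2338695) + 9860333) = 1/(6298324 + 9860333) = 1/16158657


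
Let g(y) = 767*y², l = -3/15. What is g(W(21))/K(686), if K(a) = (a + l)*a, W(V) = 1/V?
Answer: 3835/1037361654 ≈ 3.6969e-6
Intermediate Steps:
l = -⅕ (l = -3*1/15 = -⅕ ≈ -0.20000)
K(a) = a*(-⅕ + a) (K(a) = (a - ⅕)*a = (-⅕ + a)*a = a*(-⅕ + a))
g(W(21))/K(686) = (767*(1/21)²)/((686*(-⅕ + 686))) = (767*(1/21)²)/((686*(3429/5))) = (767*(1/441))/(2352294/5) = (767/441)*(5/2352294) = 3835/1037361654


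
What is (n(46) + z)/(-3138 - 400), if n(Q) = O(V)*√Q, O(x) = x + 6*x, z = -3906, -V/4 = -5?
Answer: 1953/1769 - 70*√46/1769 ≈ 0.83563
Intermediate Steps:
V = 20 (V = -4*(-5) = 20)
O(x) = 7*x
n(Q) = 140*√Q (n(Q) = (7*20)*√Q = 140*√Q)
(n(46) + z)/(-3138 - 400) = (140*√46 - 3906)/(-3138 - 400) = (-3906 + 140*√46)/(-3538) = (-3906 + 140*√46)*(-1/3538) = 1953/1769 - 70*√46/1769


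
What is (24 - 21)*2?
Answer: 6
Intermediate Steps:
(24 - 21)*2 = 3*2 = 6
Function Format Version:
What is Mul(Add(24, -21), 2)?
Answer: 6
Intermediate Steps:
Mul(Add(24, -21), 2) = Mul(3, 2) = 6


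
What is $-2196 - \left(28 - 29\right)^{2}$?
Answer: $-2197$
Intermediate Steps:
$-2196 - \left(28 - 29\right)^{2} = -2196 - \left(-1\right)^{2} = -2196 - 1 = -2197$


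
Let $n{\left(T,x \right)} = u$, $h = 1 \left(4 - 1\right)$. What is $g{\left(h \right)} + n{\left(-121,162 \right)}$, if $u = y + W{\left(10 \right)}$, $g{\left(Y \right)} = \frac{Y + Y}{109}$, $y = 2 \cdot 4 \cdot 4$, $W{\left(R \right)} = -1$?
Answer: $\frac{3385}{109} \approx 31.055$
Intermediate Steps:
$y = 32$ ($y = 8 \cdot 4 = 32$)
$h = 3$ ($h = 1 \cdot 3 = 3$)
$g{\left(Y \right)} = \frac{2 Y}{109}$ ($g{\left(Y \right)} = 2 Y \frac{1}{109} = \frac{2 Y}{109}$)
$u = 31$ ($u = 32 - 1 = 31$)
$n{\left(T,x \right)} = 31$
$g{\left(h \right)} + n{\left(-121,162 \right)} = \frac{2}{109} \cdot 3 + 31 = \frac{6}{109} + 31 = \frac{3385}{109}$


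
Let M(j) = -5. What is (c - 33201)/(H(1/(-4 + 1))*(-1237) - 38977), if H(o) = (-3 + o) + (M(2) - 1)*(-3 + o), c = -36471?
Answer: 209016/178781 ≈ 1.1691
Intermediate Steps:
H(o) = 15 - 5*o (H(o) = (-3 + o) + (-5 - 1)*(-3 + o) = (-3 + o) - 6*(-3 + o) = (-3 + o) + (18 - 6*o) = 15 - 5*o)
(c - 33201)/(H(1/(-4 + 1))*(-1237) - 38977) = (-36471 - 33201)/((15 - 5/(-4 + 1))*(-1237) - 38977) = -69672/((15 - 5/(-3))*(-1237) - 38977) = -69672/((15 - 5*(-⅓))*(-1237) - 38977) = -69672/((15 + 5/3)*(-1237) - 38977) = -69672/((50/3)*(-1237) - 38977) = -69672/(-61850/3 - 38977) = -69672/(-178781/3) = -69672*(-3/178781) = 209016/178781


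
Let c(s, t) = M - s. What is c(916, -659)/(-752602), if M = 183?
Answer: 733/752602 ≈ 0.00097395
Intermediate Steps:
c(s, t) = 183 - s
c(916, -659)/(-752602) = (183 - 1*916)/(-752602) = (183 - 916)*(-1/752602) = -733*(-1/752602) = 733/752602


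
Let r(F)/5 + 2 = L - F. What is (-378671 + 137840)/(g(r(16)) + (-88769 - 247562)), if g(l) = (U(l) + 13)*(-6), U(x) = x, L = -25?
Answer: 240831/335119 ≈ 0.71864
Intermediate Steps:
r(F) = -135 - 5*F (r(F) = -10 + 5*(-25 - F) = -10 + (-125 - 5*F) = -135 - 5*F)
g(l) = -78 - 6*l (g(l) = (l + 13)*(-6) = (13 + l)*(-6) = -78 - 6*l)
(-378671 + 137840)/(g(r(16)) + (-88769 - 247562)) = (-378671 + 137840)/((-78 - 6*(-135 - 5*16)) + (-88769 - 247562)) = -240831/((-78 - 6*(-135 - 80)) - 336331) = -240831/((-78 - 6*(-215)) - 336331) = -240831/((-78 + 1290) - 336331) = -240831/(1212 - 336331) = -240831/(-335119) = -240831*(-1/335119) = 240831/335119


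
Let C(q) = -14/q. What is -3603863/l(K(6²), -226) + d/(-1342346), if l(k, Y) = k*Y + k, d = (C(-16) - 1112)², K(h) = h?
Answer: 77242093321543/173968041600 ≈ 444.00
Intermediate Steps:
d = 79014321/64 (d = (-14/(-16) - 1112)² = (-14*(-1/16) - 1112)² = (7/8 - 1112)² = (-8889/8)² = 79014321/64 ≈ 1.2346e+6)
l(k, Y) = k + Y*k (l(k, Y) = Y*k + k = k + Y*k)
-3603863/l(K(6²), -226) + d/(-1342346) = -3603863*1/(36*(1 - 226)) + (79014321/64)/(-1342346) = -3603863/(36*(-225)) + (79014321/64)*(-1/1342346) = -3603863/(-8100) - 79014321/85910144 = -3603863*(-1/8100) - 79014321/85910144 = 3603863/8100 - 79014321/85910144 = 77242093321543/173968041600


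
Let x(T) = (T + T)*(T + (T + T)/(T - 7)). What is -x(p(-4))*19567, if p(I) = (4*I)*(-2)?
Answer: -1081976832/25 ≈ -4.3279e+7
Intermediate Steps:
p(I) = -8*I
x(T) = 2*T*(T + 2*T/(-7 + T)) (x(T) = (2*T)*(T + (2*T)/(-7 + T)) = (2*T)*(T + 2*T/(-7 + T)) = 2*T*(T + 2*T/(-7 + T)))
-x(p(-4))*19567 = -2*(-8*(-4))²*(-5 - 8*(-4))/(-7 - 8*(-4))*19567 = -2*32²*(-5 + 32)/(-7 + 32)*19567 = -2*1024*27/25*19567 = -2*1024*(1/25)*27*19567 = -55296*19567/25 = -1*1081976832/25 = -1081976832/25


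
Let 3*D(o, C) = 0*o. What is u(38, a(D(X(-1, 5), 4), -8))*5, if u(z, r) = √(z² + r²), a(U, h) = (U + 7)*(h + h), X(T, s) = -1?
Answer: 10*√3497 ≈ 591.35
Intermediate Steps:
D(o, C) = 0 (D(o, C) = (0*o)/3 = (⅓)*0 = 0)
a(U, h) = 2*h*(7 + U) (a(U, h) = (7 + U)*(2*h) = 2*h*(7 + U))
u(z, r) = √(r² + z²)
u(38, a(D(X(-1, 5), 4), -8))*5 = √((2*(-8)*(7 + 0))² + 38²)*5 = √((2*(-8)*7)² + 1444)*5 = √((-112)² + 1444)*5 = √(12544 + 1444)*5 = √13988*5 = (2*√3497)*5 = 10*√3497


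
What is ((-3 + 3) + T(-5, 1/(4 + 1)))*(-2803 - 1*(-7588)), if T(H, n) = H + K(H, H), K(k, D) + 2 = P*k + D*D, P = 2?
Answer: 38280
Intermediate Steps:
K(k, D) = -2 + D² + 2*k (K(k, D) = -2 + (2*k + D*D) = -2 + (2*k + D²) = -2 + (D² + 2*k) = -2 + D² + 2*k)
T(H, n) = -2 + H² + 3*H (T(H, n) = H + (-2 + H² + 2*H) = -2 + H² + 3*H)
((-3 + 3) + T(-5, 1/(4 + 1)))*(-2803 - 1*(-7588)) = ((-3 + 3) + (-2 + (-5)² + 3*(-5)))*(-2803 - 1*(-7588)) = (0 + (-2 + 25 - 15))*(-2803 + 7588) = (0 + 8)*4785 = 8*4785 = 38280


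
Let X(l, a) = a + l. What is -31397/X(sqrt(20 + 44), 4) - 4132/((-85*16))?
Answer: -1332823/510 ≈ -2613.4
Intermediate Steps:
-31397/X(sqrt(20 + 44), 4) - 4132/((-85*16)) = -31397/(4 + sqrt(20 + 44)) - 4132/((-85*16)) = -31397/(4 + sqrt(64)) - 4132/(-1360) = -31397/(4 + 8) - 4132*(-1/1360) = -31397/12 + 1033/340 = -1332823/510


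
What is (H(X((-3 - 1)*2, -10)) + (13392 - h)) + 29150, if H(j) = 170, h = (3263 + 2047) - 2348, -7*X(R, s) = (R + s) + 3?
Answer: 39750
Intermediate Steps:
X(R, s) = -3/7 - R/7 - s/7 (X(R, s) = -((R + s) + 3)/7 = -(3 + R + s)/7 = -3/7 - R/7 - s/7)
h = 2962 (h = 5310 - 2348 = 2962)
(H(X((-3 - 1)*2, -10)) + (13392 - h)) + 29150 = (170 + (13392 - 1*2962)) + 29150 = (170 + (13392 - 2962)) + 29150 = (170 + 10430) + 29150 = 10600 + 29150 = 39750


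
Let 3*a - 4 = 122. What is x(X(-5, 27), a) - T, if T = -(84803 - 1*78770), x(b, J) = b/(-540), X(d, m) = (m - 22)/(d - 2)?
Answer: 4560949/756 ≈ 6033.0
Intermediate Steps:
a = 42 (a = 4/3 + (1/3)*122 = 4/3 + 122/3 = 42)
X(d, m) = (-22 + m)/(-2 + d)
x(b, J) = -b/540 (x(b, J) = b*(-1/540) = -b/540)
T = -6033 (T = -(84803 - 78770) = -1*6033 = -6033)
x(X(-5, 27), a) - T = -(-22 + 27)/(540*(-2 - 5)) - 1*(-6033) = -5/(540*(-7)) + 6033 = -(-1)*5/3780 + 6033 = -1/540*(-5/7) + 6033 = 1/756 + 6033 = 4560949/756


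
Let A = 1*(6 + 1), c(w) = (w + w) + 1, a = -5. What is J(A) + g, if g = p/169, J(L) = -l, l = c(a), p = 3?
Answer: 1524/169 ≈ 9.0177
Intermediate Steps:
c(w) = 1 + 2*w (c(w) = 2*w + 1 = 1 + 2*w)
l = -9 (l = 1 + 2*(-5) = 1 - 10 = -9)
A = 7 (A = 1*7 = 7)
J(L) = 9 (J(L) = -1*(-9) = 9)
g = 3/169 ≈ 0.017751
J(A) + g = 9 + 3/169 = 1524/169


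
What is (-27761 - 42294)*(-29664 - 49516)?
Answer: 5546954900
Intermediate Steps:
(-27761 - 42294)*(-29664 - 49516) = -70055*(-79180) = 5546954900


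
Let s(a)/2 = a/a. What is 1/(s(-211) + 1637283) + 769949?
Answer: 1260625948466/1637285 ≈ 7.6995e+5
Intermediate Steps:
s(a) = 2 (s(a) = 2*(a/a) = 2*1 = 2)
1/(s(-211) + 1637283) + 769949 = 1/(2 + 1637283) + 769949 = 1/1637285 + 769949 = 1260625948466/1637285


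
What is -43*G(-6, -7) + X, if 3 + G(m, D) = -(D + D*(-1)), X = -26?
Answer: 103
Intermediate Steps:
G(m, D) = -3 (G(m, D) = -3 - (D + D*(-1)) = -3 - (D - D) = -3 - 1*0 = -3 + 0 = -3)
-43*G(-6, -7) + X = -43*(-3) - 26 = 129 - 26 = 103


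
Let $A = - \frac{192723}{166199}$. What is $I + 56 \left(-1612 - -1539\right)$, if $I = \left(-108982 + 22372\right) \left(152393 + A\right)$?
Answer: $- \frac{2193604323650752}{166199} \approx -1.3199 \cdot 10^{10}$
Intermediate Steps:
$A = - \frac{192723}{166199}$ ($A = \left(-192723\right) \frac{1}{166199} = - \frac{192723}{166199} \approx -1.1596$)
$I = - \frac{2193603644229240}{166199}$ ($I = \left(-108982 + 22372\right) \left(152393 - \frac{192723}{166199}\right) = \left(-86610\right) \frac{25327371484}{166199} = - \frac{2193603644229240}{166199} \approx -1.3199 \cdot 10^{10}$)
$I + 56 \left(-1612 - -1539\right) = - \frac{2193603644229240}{166199} + 56 \left(-1612 - -1539\right) = - \frac{2193603644229240}{166199} + 56 \left(-1612 + 1539\right) = - \frac{2193603644229240}{166199} + 56 \left(-73\right) = - \frac{2193603644229240}{166199} - 4088 = - \frac{2193604323650752}{166199}$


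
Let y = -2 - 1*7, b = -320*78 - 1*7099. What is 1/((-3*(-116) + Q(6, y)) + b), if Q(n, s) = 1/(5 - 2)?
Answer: -3/95132 ≈ -3.1535e-5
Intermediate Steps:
b = -32059 (b = -24960 - 7099 = -32059)
y = -9 (y = -2 - 7 = -9)
Q(n, s) = 1/3
1/((-3*(-116) + Q(6, y)) + b) = 1/((-3*(-116) + 1/3) - 32059) = 1/((348 + 1/3) - 32059) = 1/(1045/3 - 32059) = 1/(-95132/3) = -3/95132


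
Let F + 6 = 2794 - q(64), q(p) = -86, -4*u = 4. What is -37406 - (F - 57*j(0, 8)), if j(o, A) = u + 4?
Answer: -40109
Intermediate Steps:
u = -1 (u = -¼*4 = -1)
j(o, A) = 3 (j(o, A) = -1 + 4 = 3)
F = 2874 (F = -6 + (2794 - 1*(-86)) = -6 + (2794 + 86) = -6 + 2880 = 2874)
-37406 - (F - 57*j(0, 8)) = -37406 - (2874 - 57*3) = -37406 - (2874 - 171) = -37406 - 1*2703 = -37406 - 2703 = -40109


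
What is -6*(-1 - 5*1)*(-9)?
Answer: -324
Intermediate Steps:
-6*(-1 - 5*1)*(-9) = -6*(-1 - 5)*(-9) = -6*(-6)*(-9) = 36*(-9) = -324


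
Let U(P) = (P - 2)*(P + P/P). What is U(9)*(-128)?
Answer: -8960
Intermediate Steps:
U(P) = (1 + P)*(-2 + P) (U(P) = (-2 + P)*(P + 1) = (-2 + P)*(1 + P) = (1 + P)*(-2 + P))
U(9)*(-128) = (-2 + 9² - 1*9)*(-128) = (-2 + 81 - 9)*(-128) = 70*(-128) = -8960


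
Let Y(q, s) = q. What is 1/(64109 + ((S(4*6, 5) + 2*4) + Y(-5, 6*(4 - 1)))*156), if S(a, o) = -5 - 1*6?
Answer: 1/62861 ≈ 1.5908e-5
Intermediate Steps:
S(a, o) = -11 (S(a, o) = -5 - 6 = -11)
1/(64109 + ((S(4*6, 5) + 2*4) + Y(-5, 6*(4 - 1)))*156) = 1/(64109 + ((-11 + 2*4) - 5)*156) = 1/(64109 + ((-11 + 8) - 5)*156) = 1/(64109 + (-3 - 5)*156) = 1/(64109 - 8*156) = 1/(64109 - 1248) = 1/62861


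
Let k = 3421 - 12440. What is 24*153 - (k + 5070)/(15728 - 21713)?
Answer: 21972971/5985 ≈ 3671.3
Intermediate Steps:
k = -9019
24*153 - (k + 5070)/(15728 - 21713) = 24*153 - (-9019 + 5070)/(15728 - 21713) = 3672 - (-3949)/(-5985) = 3672 - (-3949)*(-1)/5985 = 3672 - 1*3949/5985 = 3672 - 3949/5985 = 21972971/5985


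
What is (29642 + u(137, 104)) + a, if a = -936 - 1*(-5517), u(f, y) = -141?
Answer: 34082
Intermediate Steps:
a = 4581 (a = -936 + 5517 = 4581)
(29642 + u(137, 104)) + a = (29642 - 141) + 4581 = 29501 + 4581 = 34082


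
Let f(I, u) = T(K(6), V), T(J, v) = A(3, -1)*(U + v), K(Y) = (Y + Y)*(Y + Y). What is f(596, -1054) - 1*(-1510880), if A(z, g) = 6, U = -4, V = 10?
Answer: 1510916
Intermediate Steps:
K(Y) = 4*Y**2 (K(Y) = (2*Y)*(2*Y) = 4*Y**2)
T(J, v) = -24 + 6*v (T(J, v) = 6*(-4 + v) = -24 + 6*v)
f(I, u) = 36 (f(I, u) = -24 + 6*10 = -24 + 60 = 36)
f(596, -1054) - 1*(-1510880) = 36 - 1*(-1510880) = 36 + 1510880 = 1510916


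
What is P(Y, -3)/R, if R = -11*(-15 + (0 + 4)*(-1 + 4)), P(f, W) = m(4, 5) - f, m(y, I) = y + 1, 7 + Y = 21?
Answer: -3/11 ≈ -0.27273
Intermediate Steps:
Y = 14 (Y = -7 + 21 = 14)
m(y, I) = 1 + y
P(f, W) = 5 - f (P(f, W) = (1 + 4) - f = 5 - f)
R = 33 (R = -11*(-15 + 4*3) = -11*(-15 + 12) = -11*(-3) = 33)
P(Y, -3)/R = (5 - 1*14)/33 = (5 - 14)*(1/33) = -9*1/33 = -3/11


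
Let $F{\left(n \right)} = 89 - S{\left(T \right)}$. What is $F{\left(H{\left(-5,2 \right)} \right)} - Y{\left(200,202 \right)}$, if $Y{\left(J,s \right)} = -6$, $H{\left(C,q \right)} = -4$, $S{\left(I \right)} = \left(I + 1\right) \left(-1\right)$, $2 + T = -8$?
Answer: $86$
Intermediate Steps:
$T = -10$ ($T = -2 - 8 = -10$)
$S{\left(I \right)} = -1 - I$ ($S{\left(I \right)} = \left(1 + I\right) \left(-1\right) = -1 - I$)
$F{\left(n \right)} = 80$ ($F{\left(n \right)} = 89 - \left(-1 - -10\right) = 89 - \left(-1 + 10\right) = 89 - 9 = 80$)
$F{\left(H{\left(-5,2 \right)} \right)} - Y{\left(200,202 \right)} = 80 - -6 = 80 + 6 = 86$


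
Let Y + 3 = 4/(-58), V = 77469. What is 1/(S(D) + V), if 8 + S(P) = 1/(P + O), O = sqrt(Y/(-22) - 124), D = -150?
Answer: 1118073759903/86607104102829221 + I*sqrt(50416674)/86607104102829221 ≈ 1.291e-5 + 8.1985e-14*I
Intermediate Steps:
Y = -89/29 (Y = -3 + 4/(-58) = -3 + 4*(-1/58) = -3 - 2/29 = -89/29 ≈ -3.0690)
O = I*sqrt(50416674)/638 (O = sqrt(-89/29/(-22) - 124) = sqrt(-89/29*(-1/22) - 124) = sqrt(89/638 - 124) = sqrt(-79023/638) = I*sqrt(50416674)/638 ≈ 11.129*I)
S(P) = -8 + 1/(P + I*sqrt(50416674)/638)
1/(S(D) + V) = 1/(2*(319 - 2552*(-150) - 4*I*sqrt(50416674))/(638*(-150) + I*sqrt(50416674)) + 77469) = 1/(2*(319 + 382800 - 4*I*sqrt(50416674))/(-95700 + I*sqrt(50416674)) + 77469) = 1/(2*(383119 - 4*I*sqrt(50416674))/(-95700 + I*sqrt(50416674)) + 77469) = 1/(77469 + 2*(383119 - 4*I*sqrt(50416674))/(-95700 + I*sqrt(50416674)))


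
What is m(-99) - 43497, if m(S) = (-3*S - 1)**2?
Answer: 44119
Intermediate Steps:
m(S) = (-1 - 3*S)**2
m(-99) - 43497 = (1 + 3*(-99))**2 - 43497 = (1 - 297)**2 - 43497 = (-296)**2 - 43497 = 87616 - 43497 = 44119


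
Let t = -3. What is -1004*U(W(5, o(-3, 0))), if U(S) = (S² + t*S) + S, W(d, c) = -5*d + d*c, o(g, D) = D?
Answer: -677700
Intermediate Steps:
W(d, c) = -5*d + c*d
U(S) = S² - 2*S (U(S) = (S² - 3*S) + S = S² - 2*S)
-1004*U(W(5, o(-3, 0))) = -1004*5*(-5 + 0)*(-2 + 5*(-5 + 0)) = -1004*5*(-5)*(-2 + 5*(-5)) = -(-25100)*(-2 - 25) = -(-25100)*(-27) = -1004*675 = -677700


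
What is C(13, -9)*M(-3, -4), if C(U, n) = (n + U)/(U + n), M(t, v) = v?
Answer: -4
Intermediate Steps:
C(U, n) = 1 (C(U, n) = (U + n)/(U + n) = 1)
C(13, -9)*M(-3, -4) = 1*(-4) = -4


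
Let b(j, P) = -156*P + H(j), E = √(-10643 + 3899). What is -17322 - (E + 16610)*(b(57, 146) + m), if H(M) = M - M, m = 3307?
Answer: 323362768 + 38938*I*√1686 ≈ 3.2336e+8 + 1.5988e+6*I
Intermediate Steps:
E = 2*I*√1686 (E = √(-6744) = 2*I*√1686 ≈ 82.122*I)
H(M) = 0
b(j, P) = -156*P (b(j, P) = -156*P + 0 = -156*P)
-17322 - (E + 16610)*(b(57, 146) + m) = -17322 - (2*I*√1686 + 16610)*(-156*146 + 3307) = -17322 - (16610 + 2*I*√1686)*(-22776 + 3307) = -17322 - (16610 + 2*I*√1686)*(-19469) = -17322 - (-323380090 - 38938*I*√1686) = -17322 + (323380090 + 38938*I*√1686) = 323362768 + 38938*I*√1686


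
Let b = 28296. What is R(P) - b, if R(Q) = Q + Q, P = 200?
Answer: -27896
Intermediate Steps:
R(Q) = 2*Q
R(P) - b = 2*200 - 1*28296 = 400 - 28296 = -27896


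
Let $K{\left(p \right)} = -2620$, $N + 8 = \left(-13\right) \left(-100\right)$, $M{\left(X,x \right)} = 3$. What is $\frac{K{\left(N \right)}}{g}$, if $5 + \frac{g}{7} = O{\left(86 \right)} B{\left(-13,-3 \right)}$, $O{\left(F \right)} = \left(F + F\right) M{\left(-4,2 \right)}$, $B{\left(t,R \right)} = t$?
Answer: $\frac{2620}{46991} \approx 0.055755$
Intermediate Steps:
$N = 1292$ ($N = -8 - -1300 = -8 + 1300 = 1292$)
$O{\left(F \right)} = 6 F$ ($O{\left(F \right)} = \left(F + F\right) 3 = 2 F 3 = 6 F$)
$g = -46991$ ($g = -35 + 7 \cdot 6 \cdot 86 \left(-13\right) = -35 + 7 \cdot 516 \left(-13\right) = -35 + 7 \left(-6708\right) = -35 - 46956 = -46991$)
$\frac{K{\left(N \right)}}{g} = - \frac{2620}{-46991} = \left(-2620\right) \left(- \frac{1}{46991}\right) = \frac{2620}{46991}$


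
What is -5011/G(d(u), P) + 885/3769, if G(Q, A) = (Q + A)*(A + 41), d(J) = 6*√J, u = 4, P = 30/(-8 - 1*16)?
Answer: -296132599/25768653 ≈ -11.492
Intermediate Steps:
P = -5/4 (P = 30/(-8 - 16) = 30/(-24) = 30*(-1/24) = -5/4 ≈ -1.2500)
G(Q, A) = (41 + A)*(A + Q) (G(Q, A) = (A + Q)*(41 + A) = (41 + A)*(A + Q))
-5011/G(d(u), P) + 885/3769 = -5011/((-5/4)² + 41*(-5/4) + 41*(6*√4) - 15*√4/2) + 885/3769 = -5011/(25/16 - 205/4 + 41*(6*2) - 15*2/2) + 885*(1/3769) = -5011/(25/16 - 205/4 + 41*12 - 5/4*12) + 885/3769 = -5011/(25/16 - 205/4 + 492 - 15) + 885/3769 = -5011/6837/16 + 885/3769 = -5011*16/6837 + 885/3769 = -80176/6837 + 885/3769 = -296132599/25768653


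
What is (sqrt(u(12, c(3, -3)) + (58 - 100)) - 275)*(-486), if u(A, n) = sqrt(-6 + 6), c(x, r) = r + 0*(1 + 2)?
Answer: 133650 - 486*I*sqrt(42) ≈ 1.3365e+5 - 3149.6*I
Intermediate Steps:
c(x, r) = r (c(x, r) = r + 0*3 = r + 0 = r)
u(A, n) = 0 (u(A, n) = sqrt(0) = 0)
(sqrt(u(12, c(3, -3)) + (58 - 100)) - 275)*(-486) = (sqrt(0 + (58 - 100)) - 275)*(-486) = (sqrt(0 - 42) - 275)*(-486) = (sqrt(-42) - 275)*(-486) = (I*sqrt(42) - 275)*(-486) = (-275 + I*sqrt(42))*(-486) = 133650 - 486*I*sqrt(42)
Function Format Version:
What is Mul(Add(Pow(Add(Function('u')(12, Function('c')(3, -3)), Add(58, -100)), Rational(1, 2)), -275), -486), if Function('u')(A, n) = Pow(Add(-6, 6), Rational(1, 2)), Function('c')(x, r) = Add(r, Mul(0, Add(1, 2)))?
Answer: Add(133650, Mul(-486, I, Pow(42, Rational(1, 2)))) ≈ Add(1.3365e+5, Mul(-3149.6, I))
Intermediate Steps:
Function('c')(x, r) = r (Function('c')(x, r) = Add(r, Mul(0, 3)) = Add(r, 0) = r)
Function('u')(A, n) = 0 (Function('u')(A, n) = Pow(0, Rational(1, 2)) = 0)
Mul(Add(Pow(Add(Function('u')(12, Function('c')(3, -3)), Add(58, -100)), Rational(1, 2)), -275), -486) = Mul(Add(Pow(Add(0, Add(58, -100)), Rational(1, 2)), -275), -486) = Mul(Add(Pow(Add(0, -42), Rational(1, 2)), -275), -486) = Mul(Add(Pow(-42, Rational(1, 2)), -275), -486) = Mul(Add(Mul(I, Pow(42, Rational(1, 2))), -275), -486) = Mul(Add(-275, Mul(I, Pow(42, Rational(1, 2)))), -486) = Add(133650, Mul(-486, I, Pow(42, Rational(1, 2))))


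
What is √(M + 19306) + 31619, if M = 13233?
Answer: 31619 + √32539 ≈ 31799.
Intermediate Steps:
√(M + 19306) + 31619 = √(13233 + 19306) + 31619 = √32539 + 31619 = 31619 + √32539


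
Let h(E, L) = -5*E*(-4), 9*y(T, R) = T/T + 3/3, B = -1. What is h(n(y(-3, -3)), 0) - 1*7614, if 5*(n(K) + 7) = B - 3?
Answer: -7770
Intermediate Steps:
y(T, R) = 2/9 (y(T, R) = (T/T + 3/3)/9 = (1 + 3*(⅓))/9 = (1 + 1)/9 = (⅑)*2 = 2/9)
n(K) = -39/5 (n(K) = -7 + (-1 - 3)/5 = -7 + (⅕)*(-4) = -7 - ⅘ = -39/5)
h(E, L) = 20*E
h(n(y(-3, -3)), 0) - 1*7614 = 20*(-39/5) - 1*7614 = -156 - 7614 = -7770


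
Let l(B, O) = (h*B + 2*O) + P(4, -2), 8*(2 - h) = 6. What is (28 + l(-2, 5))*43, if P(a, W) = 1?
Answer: 3139/2 ≈ 1569.5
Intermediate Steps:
h = 5/4 (h = 2 - ⅛*6 = 2 - ¾ = 5/4 ≈ 1.2500)
l(B, O) = 1 + 2*O + 5*B/4 (l(B, O) = (5*B/4 + 2*O) + 1 = (2*O + 5*B/4) + 1 = 1 + 2*O + 5*B/4)
(28 + l(-2, 5))*43 = (28 + (1 + 2*5 + (5/4)*(-2)))*43 = (28 + (1 + 10 - 5/2))*43 = (28 + 17/2)*43 = (73/2)*43 = 3139/2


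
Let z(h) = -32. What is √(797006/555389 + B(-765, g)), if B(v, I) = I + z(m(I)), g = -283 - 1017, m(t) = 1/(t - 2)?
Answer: I*√410421997474238/555389 ≈ 36.477*I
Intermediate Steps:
m(t) = 1/(-2 + t)
g = -1300
B(v, I) = -32 + I (B(v, I) = I - 32 = -32 + I)
√(797006/555389 + B(-765, g)) = √(797006/555389 + (-32 - 1300)) = √(797006*(1/555389) - 1332) = √(797006/555389 - 1332) = √(-738981142/555389) = I*√410421997474238/555389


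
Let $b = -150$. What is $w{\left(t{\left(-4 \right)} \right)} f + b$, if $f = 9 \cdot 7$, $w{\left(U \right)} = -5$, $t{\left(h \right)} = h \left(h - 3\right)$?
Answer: $-465$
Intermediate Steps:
$t{\left(h \right)} = h \left(-3 + h\right)$
$f = 63$
$w{\left(t{\left(-4 \right)} \right)} f + b = \left(-5\right) 63 - 150 = -315 - 150 = -465$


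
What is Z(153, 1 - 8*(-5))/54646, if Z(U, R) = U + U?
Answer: 153/27323 ≈ 0.0055997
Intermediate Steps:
Z(U, R) = 2*U
Z(153, 1 - 8*(-5))/54646 = (2*153)/54646 = 306*(1/54646) = 153/27323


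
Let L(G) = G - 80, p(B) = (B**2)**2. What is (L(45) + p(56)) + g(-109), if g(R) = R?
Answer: 9834352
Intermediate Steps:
p(B) = B**4
L(G) = -80 + G
(L(45) + p(56)) + g(-109) = ((-80 + 45) + 56**4) - 109 = (-35 + 9834496) - 109 = 9834461 - 109 = 9834352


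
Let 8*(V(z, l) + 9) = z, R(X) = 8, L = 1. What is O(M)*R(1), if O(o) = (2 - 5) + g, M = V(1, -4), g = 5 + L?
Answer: 24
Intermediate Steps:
V(z, l) = -9 + z/8
g = 6 (g = 5 + 1 = 6)
M = -71/8 (M = -9 + (⅛)*1 = -9 + ⅛ = -71/8 ≈ -8.8750)
O(o) = 3 (O(o) = (2 - 5) + 6 = -3 + 6 = 3)
O(M)*R(1) = 3*8 = 24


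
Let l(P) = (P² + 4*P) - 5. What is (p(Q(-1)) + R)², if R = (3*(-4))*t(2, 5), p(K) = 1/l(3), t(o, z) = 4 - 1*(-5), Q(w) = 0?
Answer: 2982529/256 ≈ 11651.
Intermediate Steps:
l(P) = -5 + P² + 4*P
t(o, z) = 9 (t(o, z) = 4 + 5 = 9)
p(K) = 1/16 (p(K) = 1/(-5 + 3² + 4*3) = 1/(-5 + 9 + 12) = 1/16)
R = -108 (R = (3*(-4))*9 = -12*9 = -108)
(p(Q(-1)) + R)² = (1/16 - 108)² = (-1727/16)² = 2982529/256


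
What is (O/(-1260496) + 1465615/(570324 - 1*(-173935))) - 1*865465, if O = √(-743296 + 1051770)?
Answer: -644128649820/744259 - √308474/1260496 ≈ -8.6546e+5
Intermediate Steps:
O = √308474 ≈ 555.40
(O/(-1260496) + 1465615/(570324 - 1*(-173935))) - 1*865465 = (√308474/(-1260496) + 1465615/(570324 - 1*(-173935))) - 1*865465 = (√308474*(-1/1260496) + 1465615/(570324 + 173935)) - 865465 = (-√308474/1260496 + 1465615/744259) - 865465 = (1465615/744259 - √308474/1260496) - 865465 = -644128649820/744259 - √308474/1260496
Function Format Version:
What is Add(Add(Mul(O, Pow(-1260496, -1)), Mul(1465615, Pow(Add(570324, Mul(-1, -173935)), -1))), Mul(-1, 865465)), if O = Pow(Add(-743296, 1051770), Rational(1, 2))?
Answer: Add(Rational(-644128649820, 744259), Mul(Rational(-1, 1260496), Pow(308474, Rational(1, 2)))) ≈ -8.6546e+5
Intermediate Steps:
O = Pow(308474, Rational(1, 2)) ≈ 555.40
Add(Add(Mul(O, Pow(-1260496, -1)), Mul(1465615, Pow(Add(570324, Mul(-1, -173935)), -1))), Mul(-1, 865465)) = Add(Add(Mul(Pow(308474, Rational(1, 2)), Pow(-1260496, -1)), Mul(1465615, Pow(Add(570324, Mul(-1, -173935)), -1))), Mul(-1, 865465)) = Add(Add(Mul(Pow(308474, Rational(1, 2)), Rational(-1, 1260496)), Mul(1465615, Pow(Add(570324, 173935), -1))), -865465) = Add(Add(Mul(Rational(-1, 1260496), Pow(308474, Rational(1, 2))), Mul(1465615, Pow(744259, -1))), -865465) = Add(Add(Mul(Rational(-1, 1260496), Pow(308474, Rational(1, 2))), Mul(1465615, Rational(1, 744259))), -865465) = Add(Add(Mul(Rational(-1, 1260496), Pow(308474, Rational(1, 2))), Rational(1465615, 744259)), -865465) = Add(Add(Rational(1465615, 744259), Mul(Rational(-1, 1260496), Pow(308474, Rational(1, 2)))), -865465) = Add(Rational(-644128649820, 744259), Mul(Rational(-1, 1260496), Pow(308474, Rational(1, 2))))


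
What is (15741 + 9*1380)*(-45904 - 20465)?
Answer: -1869017409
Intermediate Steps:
(15741 + 9*1380)*(-45904 - 20465) = (15741 + 12420)*(-66369) = 28161*(-66369) = -1869017409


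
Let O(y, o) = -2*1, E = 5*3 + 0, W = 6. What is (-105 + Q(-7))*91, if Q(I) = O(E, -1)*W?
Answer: -10647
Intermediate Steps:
E = 15 (E = 15 + 0 = 15)
O(y, o) = -2
Q(I) = -12 (Q(I) = -2*6 = -12)
(-105 + Q(-7))*91 = (-105 - 12)*91 = -117*91 = -10647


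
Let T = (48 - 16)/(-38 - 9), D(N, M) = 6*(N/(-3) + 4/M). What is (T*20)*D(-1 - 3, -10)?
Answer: -3584/47 ≈ -76.255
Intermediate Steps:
D(N, M) = -2*N + 24/M (D(N, M) = 6*(N*(-1/3) + 4/M) = 6*(-N/3 + 4/M) = 6*(4/M - N/3) = -2*N + 24/M)
T = -32/47 (T = 32/(-47) = 32*(-1/47) = -32/47 ≈ -0.68085)
(T*20)*D(-1 - 3, -10) = (-32/47*20)*(-2*(-1 - 3) + 24/(-10)) = -640*(-2*(-4) + 24*(-1/10))/47 = -640*(8 - 12/5)/47 = -640/47*28/5 = -3584/47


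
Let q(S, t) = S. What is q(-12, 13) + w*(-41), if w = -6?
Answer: 234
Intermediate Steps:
q(-12, 13) + w*(-41) = -12 - 6*(-41) = -12 + 246 = 234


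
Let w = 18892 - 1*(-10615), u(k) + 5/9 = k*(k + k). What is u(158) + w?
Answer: 714910/9 ≈ 79435.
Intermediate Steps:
u(k) = -5/9 + 2*k² (u(k) = -5/9 + k*(k + k) = -5/9 + k*(2*k) = -5/9 + 2*k²)
w = 29507 (w = 18892 + 10615 = 29507)
u(158) + w = (-5/9 + 2*158²) + 29507 = (-5/9 + 2*24964) + 29507 = (-5/9 + 49928) + 29507 = 449347/9 + 29507 = 714910/9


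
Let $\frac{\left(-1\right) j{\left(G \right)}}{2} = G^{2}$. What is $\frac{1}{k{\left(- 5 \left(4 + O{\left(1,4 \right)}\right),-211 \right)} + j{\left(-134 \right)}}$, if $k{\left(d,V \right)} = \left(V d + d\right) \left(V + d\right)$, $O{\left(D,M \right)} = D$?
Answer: $- \frac{1}{1274912} \approx -7.8437 \cdot 10^{-7}$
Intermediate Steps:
$j{\left(G \right)} = - 2 G^{2}$
$k{\left(d,V \right)} = \left(V + d\right) \left(d + V d\right)$ ($k{\left(d,V \right)} = \left(d + V d\right) \left(V + d\right) = \left(V + d\right) \left(d + V d\right)$)
$\frac{1}{k{\left(- 5 \left(4 + O{\left(1,4 \right)}\right),-211 \right)} + j{\left(-134 \right)}} = \frac{1}{- 5 \left(4 + 1\right) \left(-211 - 5 \left(4 + 1\right) + \left(-211\right)^{2} - 211 \left(- 5 \left(4 + 1\right)\right)\right) - 2 \left(-134\right)^{2}} = \frac{1}{\left(-5\right) 5 \left(-211 - 25 + 44521 - 211 \left(\left(-5\right) 5\right)\right) - 35912} = \frac{1}{- 25 \left(-211 - 25 + 44521 - -5275\right) - 35912} = \frac{1}{- 25 \left(-211 - 25 + 44521 + 5275\right) - 35912} = \frac{1}{\left(-25\right) 49560 - 35912} = \frac{1}{-1239000 - 35912} = \frac{1}{-1274912} = - \frac{1}{1274912}$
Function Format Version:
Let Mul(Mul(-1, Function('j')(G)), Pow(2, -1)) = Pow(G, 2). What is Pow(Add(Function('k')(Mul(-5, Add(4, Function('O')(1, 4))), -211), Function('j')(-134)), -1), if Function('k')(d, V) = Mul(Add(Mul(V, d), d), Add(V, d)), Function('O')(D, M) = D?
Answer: Rational(-1, 1274912) ≈ -7.8437e-7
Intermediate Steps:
Function('j')(G) = Mul(-2, Pow(G, 2))
Function('k')(d, V) = Mul(Add(V, d), Add(d, Mul(V, d))) (Function('k')(d, V) = Mul(Add(d, Mul(V, d)), Add(V, d)) = Mul(Add(V, d), Add(d, Mul(V, d))))
Pow(Add(Function('k')(Mul(-5, Add(4, Function('O')(1, 4))), -211), Function('j')(-134)), -1) = Pow(Add(Mul(Mul(-5, Add(4, 1)), Add(-211, Mul(-5, Add(4, 1)), Pow(-211, 2), Mul(-211, Mul(-5, Add(4, 1))))), Mul(-2, Pow(-134, 2))), -1) = Pow(Add(Mul(Mul(-5, 5), Add(-211, Mul(-5, 5), 44521, Mul(-211, Mul(-5, 5)))), Mul(-2, 17956)), -1) = Pow(Add(Mul(-25, Add(-211, -25, 44521, Mul(-211, -25))), -35912), -1) = Pow(Add(Mul(-25, Add(-211, -25, 44521, 5275)), -35912), -1) = Pow(Add(Mul(-25, 49560), -35912), -1) = Pow(Add(-1239000, -35912), -1) = Pow(-1274912, -1) = Rational(-1, 1274912)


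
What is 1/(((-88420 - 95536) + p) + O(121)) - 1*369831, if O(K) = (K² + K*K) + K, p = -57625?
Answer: -78470001919/212178 ≈ -3.6983e+5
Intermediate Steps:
O(K) = K + 2*K² (O(K) = (K² + K²) + K = 2*K² + K = K + 2*K²)
1/(((-88420 - 95536) + p) + O(121)) - 1*369831 = 1/(((-88420 - 95536) - 57625) + 121*(1 + 2*121)) - 1*369831 = 1/((-183956 - 57625) + 121*(1 + 242)) - 369831 = 1/(-241581 + 121*243) - 369831 = 1/(-241581 + 29403) - 369831 = 1/(-212178) - 369831 = -1/212178 - 369831 = -78470001919/212178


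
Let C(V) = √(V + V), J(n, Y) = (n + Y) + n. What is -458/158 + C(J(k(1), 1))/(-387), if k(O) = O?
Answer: -229/79 - √6/387 ≈ -2.9051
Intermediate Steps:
J(n, Y) = Y + 2*n (J(n, Y) = (Y + n) + n = Y + 2*n)
C(V) = √2*√V (C(V) = √(2*V) = √2*√V)
-458/158 + C(J(k(1), 1))/(-387) = -458/158 + (√2*√(1 + 2*1))/(-387) = -458*1/158 + (√2*√(1 + 2))*(-1/387) = -229/79 + (√2*√3)*(-1/387) = -229/79 + √6*(-1/387) = -229/79 - √6/387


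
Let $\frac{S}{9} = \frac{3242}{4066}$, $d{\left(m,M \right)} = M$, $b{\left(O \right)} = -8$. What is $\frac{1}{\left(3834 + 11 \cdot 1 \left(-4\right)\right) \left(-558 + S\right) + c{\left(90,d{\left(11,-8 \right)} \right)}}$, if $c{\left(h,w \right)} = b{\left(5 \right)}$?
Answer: $- \frac{2033}{4244153014} \approx -4.7901 \cdot 10^{-7}$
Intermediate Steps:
$S = \frac{14589}{2033}$ ($S = 9 \cdot \frac{3242}{4066} = 9 \cdot 3242 \cdot \frac{1}{4066} = 9 \cdot \frac{1621}{2033} = \frac{14589}{2033} \approx 7.1761$)
$c{\left(h,w \right)} = -8$
$\frac{1}{\left(3834 + 11 \cdot 1 \left(-4\right)\right) \left(-558 + S\right) + c{\left(90,d{\left(11,-8 \right)} \right)}} = \frac{1}{\left(3834 + 11 \cdot 1 \left(-4\right)\right) \left(-558 + \frac{14589}{2033}\right) - 8} = \frac{1}{\left(3834 + 11 \left(-4\right)\right) \left(- \frac{1119825}{2033}\right) - 8} = \frac{1}{\left(3834 - 44\right) \left(- \frac{1119825}{2033}\right) - 8} = \frac{1}{3790 \left(- \frac{1119825}{2033}\right) - 8} = \frac{1}{- \frac{4244136750}{2033} - 8} = \frac{1}{- \frac{4244153014}{2033}} = - \frac{2033}{4244153014}$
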